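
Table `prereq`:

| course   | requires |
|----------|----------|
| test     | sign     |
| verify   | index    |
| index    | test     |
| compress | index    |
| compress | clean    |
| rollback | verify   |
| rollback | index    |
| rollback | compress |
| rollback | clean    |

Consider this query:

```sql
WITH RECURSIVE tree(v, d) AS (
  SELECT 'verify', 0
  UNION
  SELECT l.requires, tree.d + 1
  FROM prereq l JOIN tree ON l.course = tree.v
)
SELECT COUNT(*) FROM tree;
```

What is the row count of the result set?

4

Base: (verify, d=0).
Iteration 1: edges from {verify} -> (index, d=1).
Iteration 2: edges from {index} -> (test, d=2).
Iteration 3: edges from {test} -> (sign, d=3).
Iteration 4: no outgoing edges from {sign}; recursion stops.
Total rows emitted: 4.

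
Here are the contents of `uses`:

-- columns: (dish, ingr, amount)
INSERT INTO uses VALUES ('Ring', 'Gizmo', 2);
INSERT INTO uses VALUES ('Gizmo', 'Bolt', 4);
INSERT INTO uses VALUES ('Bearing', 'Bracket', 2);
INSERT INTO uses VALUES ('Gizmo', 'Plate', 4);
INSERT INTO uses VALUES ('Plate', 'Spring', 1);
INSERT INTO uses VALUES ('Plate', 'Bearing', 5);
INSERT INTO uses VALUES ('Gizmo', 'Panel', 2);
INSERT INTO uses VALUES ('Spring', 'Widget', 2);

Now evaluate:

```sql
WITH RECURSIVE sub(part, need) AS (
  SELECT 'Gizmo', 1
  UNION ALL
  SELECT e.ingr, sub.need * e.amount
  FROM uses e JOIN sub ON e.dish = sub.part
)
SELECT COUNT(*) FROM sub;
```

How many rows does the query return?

8

Base: (Gizmo, need=1).
Iteration 1: components of {Gizmo} -> Bolt = 1*4 = 4, Panel = 1*2 = 2, Plate = 1*4 = 4.
Iteration 2: components of {Bolt,Panel,Plate} -> Bearing = 4*5 = 20, Spring = 4*1 = 4.
Iteration 3: components of {Bearing,Spring} -> Bracket = 20*2 = 40, Widget = 4*2 = 8.
Iteration 4: no further components; recursion stops.
Total rows emitted: 8.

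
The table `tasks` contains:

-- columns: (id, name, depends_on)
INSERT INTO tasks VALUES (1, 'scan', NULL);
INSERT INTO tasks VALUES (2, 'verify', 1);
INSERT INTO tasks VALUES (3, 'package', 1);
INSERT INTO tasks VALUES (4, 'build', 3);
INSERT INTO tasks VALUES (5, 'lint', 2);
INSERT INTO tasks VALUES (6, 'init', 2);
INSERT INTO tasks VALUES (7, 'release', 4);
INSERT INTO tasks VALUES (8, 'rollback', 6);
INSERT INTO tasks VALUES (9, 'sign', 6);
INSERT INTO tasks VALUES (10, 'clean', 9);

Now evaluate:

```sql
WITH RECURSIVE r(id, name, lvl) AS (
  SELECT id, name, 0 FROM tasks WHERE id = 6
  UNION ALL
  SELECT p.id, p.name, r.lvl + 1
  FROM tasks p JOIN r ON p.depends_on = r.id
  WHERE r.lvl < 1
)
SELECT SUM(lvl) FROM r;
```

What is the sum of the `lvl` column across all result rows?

Base: id=6 (init) at lvl 0.
Iteration 1: rows with depends_on in {6} -> rollback (id 8, lvl 1), sign (id 9, lvl 1).
Iteration 2: lvl < 1 fails for all current rows; recursion stops.
SUM(lvl) = 0 + 1 + 1 = 2.

2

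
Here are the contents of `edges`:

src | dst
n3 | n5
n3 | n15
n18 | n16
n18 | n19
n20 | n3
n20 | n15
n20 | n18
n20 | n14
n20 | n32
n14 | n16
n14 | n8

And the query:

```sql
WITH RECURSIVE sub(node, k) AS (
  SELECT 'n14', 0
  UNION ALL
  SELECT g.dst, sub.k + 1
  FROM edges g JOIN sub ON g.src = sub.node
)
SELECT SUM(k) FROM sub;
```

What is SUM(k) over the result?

2

Base: (n14, k=0).
Iteration 1: edges from {n14} -> (n16, k=1), (n8, k=1).
Iteration 2: no outgoing edges from {n16,n8}; recursion stops.
SUM(k) = 0 + 1 + 1 = 2.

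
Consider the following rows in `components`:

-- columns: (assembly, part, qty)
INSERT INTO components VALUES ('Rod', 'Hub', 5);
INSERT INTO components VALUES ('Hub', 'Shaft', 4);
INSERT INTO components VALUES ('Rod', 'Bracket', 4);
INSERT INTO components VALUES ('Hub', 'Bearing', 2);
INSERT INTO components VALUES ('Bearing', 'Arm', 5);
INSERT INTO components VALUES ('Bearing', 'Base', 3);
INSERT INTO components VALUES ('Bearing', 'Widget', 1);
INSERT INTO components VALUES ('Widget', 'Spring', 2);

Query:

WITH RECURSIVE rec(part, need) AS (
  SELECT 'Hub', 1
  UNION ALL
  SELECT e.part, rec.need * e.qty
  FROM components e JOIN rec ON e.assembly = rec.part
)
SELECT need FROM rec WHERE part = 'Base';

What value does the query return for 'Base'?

6

Base: (Hub, need=1).
Iteration 1: components of {Hub} -> Bearing = 1*2 = 2, Shaft = 1*4 = 4.
Iteration 2: components of {Bearing,Shaft} -> Arm = 2*5 = 10, Base = 2*3 = 6, Widget = 2*1 = 2.
Iteration 3: components of {Arm,Base,Widget} -> Spring = 2*2 = 4.
Iteration 4: no further components; recursion stops.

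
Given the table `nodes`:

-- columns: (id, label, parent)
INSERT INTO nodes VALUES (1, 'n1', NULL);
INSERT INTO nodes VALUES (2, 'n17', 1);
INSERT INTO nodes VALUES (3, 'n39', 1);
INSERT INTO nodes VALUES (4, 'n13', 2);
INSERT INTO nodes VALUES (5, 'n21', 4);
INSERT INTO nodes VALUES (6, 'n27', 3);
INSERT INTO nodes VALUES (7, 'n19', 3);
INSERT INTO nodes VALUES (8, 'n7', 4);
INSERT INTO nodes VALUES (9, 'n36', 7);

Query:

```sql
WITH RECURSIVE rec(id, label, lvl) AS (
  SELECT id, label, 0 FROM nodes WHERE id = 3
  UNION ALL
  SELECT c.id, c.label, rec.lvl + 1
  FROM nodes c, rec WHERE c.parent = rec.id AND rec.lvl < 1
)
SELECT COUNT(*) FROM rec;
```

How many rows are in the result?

3

Base: id=3 (n39) at lvl 0.
Iteration 1: rows with parent in {3} -> n27 (id 6, lvl 1), n19 (id 7, lvl 1).
Iteration 2: lvl < 1 fails for all current rows; recursion stops.
Total rows emitted: 3.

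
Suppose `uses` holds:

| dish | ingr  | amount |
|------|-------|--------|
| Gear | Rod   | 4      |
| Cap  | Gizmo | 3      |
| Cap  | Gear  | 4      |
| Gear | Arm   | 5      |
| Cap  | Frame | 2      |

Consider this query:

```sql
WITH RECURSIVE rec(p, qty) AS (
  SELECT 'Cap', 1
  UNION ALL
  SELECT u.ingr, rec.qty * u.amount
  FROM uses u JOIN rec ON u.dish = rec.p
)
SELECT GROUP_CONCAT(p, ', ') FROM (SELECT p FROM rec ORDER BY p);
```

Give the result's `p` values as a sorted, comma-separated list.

Base: (Cap, qty=1).
Iteration 1: components of {Cap} -> Frame = 1*2 = 2, Gear = 1*4 = 4, Gizmo = 1*3 = 3.
Iteration 2: components of {Frame,Gear,Gizmo} -> Arm = 4*5 = 20, Rod = 4*4 = 16.
Iteration 3: no further components; recursion stops.

Arm, Cap, Frame, Gear, Gizmo, Rod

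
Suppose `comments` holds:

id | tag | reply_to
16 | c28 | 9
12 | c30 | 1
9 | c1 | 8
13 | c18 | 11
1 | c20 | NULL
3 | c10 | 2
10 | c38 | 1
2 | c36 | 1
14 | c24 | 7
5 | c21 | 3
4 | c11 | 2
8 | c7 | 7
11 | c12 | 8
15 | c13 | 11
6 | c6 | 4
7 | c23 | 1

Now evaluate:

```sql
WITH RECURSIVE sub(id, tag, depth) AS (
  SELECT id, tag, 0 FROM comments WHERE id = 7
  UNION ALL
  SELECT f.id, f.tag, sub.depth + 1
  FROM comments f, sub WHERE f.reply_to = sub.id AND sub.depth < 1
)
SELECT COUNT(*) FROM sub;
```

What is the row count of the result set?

Base: id=7 (c23) at depth 0.
Iteration 1: rows with reply_to in {7} -> c7 (id 8, depth 1), c24 (id 14, depth 1).
Iteration 2: depth < 1 fails for all current rows; recursion stops.
Total rows emitted: 3.

3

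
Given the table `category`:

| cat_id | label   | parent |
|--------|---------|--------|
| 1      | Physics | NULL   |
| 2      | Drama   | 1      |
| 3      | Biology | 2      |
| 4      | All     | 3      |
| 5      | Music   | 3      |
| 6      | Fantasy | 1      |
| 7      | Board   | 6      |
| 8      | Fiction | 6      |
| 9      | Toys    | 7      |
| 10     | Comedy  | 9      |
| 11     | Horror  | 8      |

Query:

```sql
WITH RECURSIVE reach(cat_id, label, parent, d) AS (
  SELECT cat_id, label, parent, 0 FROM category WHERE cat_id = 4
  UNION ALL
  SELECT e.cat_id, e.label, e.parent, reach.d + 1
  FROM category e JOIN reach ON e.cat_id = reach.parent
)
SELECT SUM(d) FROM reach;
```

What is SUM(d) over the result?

6

Base: cat_id=4 (All), parent=3, d 0.
Iteration 1: join on cat_id=3 -> Biology (id 3, parent=2, d 1).
Iteration 2: join on cat_id=2 -> Drama (id 2, parent=1, d 2).
Iteration 3: join on cat_id=1 -> Physics (id 1, parent=NULL, d 3).
Iteration 4: parent is NULL; no match; recursion stops.
SUM(d) = 0 + 1 + 2 + 3 = 6.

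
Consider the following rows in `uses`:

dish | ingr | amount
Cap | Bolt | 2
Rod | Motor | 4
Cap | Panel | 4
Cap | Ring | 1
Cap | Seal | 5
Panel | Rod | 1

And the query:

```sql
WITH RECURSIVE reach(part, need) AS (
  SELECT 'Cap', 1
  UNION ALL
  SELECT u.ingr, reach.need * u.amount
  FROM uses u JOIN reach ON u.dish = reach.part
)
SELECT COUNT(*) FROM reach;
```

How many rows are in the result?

7

Base: (Cap, need=1).
Iteration 1: components of {Cap} -> Bolt = 1*2 = 2, Panel = 1*4 = 4, Ring = 1*1 = 1, Seal = 1*5 = 5.
Iteration 2: components of {Bolt,Panel,Ring,Seal} -> Rod = 4*1 = 4.
Iteration 3: components of {Rod} -> Motor = 4*4 = 16.
Iteration 4: no further components; recursion stops.
Total rows emitted: 7.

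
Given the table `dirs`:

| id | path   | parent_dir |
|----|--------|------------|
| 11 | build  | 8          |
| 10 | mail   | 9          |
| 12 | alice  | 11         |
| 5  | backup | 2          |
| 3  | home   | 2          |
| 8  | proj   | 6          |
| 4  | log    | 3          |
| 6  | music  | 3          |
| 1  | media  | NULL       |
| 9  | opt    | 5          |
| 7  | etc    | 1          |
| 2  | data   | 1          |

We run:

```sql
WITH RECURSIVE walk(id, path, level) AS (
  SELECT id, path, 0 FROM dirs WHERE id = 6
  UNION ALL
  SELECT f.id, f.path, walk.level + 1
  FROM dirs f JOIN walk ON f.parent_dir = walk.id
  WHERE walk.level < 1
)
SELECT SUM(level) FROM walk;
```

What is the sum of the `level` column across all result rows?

1

Base: id=6 (music) at level 0.
Iteration 1: rows with parent_dir in {6} -> proj (id 8, level 1).
Iteration 2: level < 1 fails for all current rows; recursion stops.
SUM(level) = 0 + 1 = 1.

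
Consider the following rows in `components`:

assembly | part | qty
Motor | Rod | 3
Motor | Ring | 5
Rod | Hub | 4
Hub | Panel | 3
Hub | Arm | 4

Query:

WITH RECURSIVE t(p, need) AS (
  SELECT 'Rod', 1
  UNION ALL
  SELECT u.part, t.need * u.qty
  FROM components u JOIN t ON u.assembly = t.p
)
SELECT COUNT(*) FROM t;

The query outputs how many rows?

Base: (Rod, need=1).
Iteration 1: components of {Rod} -> Hub = 1*4 = 4.
Iteration 2: components of {Hub} -> Arm = 4*4 = 16, Panel = 4*3 = 12.
Iteration 3: no further components; recursion stops.
Total rows emitted: 4.

4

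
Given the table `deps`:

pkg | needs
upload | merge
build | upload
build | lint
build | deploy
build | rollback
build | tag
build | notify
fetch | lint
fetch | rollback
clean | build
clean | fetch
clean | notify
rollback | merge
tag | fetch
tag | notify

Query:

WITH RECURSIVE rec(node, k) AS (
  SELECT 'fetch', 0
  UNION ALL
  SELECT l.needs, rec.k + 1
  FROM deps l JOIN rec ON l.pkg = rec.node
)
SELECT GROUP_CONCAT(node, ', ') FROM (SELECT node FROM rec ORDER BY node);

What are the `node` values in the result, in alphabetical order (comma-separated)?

Base: (fetch, k=0).
Iteration 1: edges from {fetch} -> (lint, k=1), (rollback, k=1).
Iteration 2: edges from {lint,rollback} -> (merge, k=2).
Iteration 3: no outgoing edges from {merge}; recursion stops.

fetch, lint, merge, rollback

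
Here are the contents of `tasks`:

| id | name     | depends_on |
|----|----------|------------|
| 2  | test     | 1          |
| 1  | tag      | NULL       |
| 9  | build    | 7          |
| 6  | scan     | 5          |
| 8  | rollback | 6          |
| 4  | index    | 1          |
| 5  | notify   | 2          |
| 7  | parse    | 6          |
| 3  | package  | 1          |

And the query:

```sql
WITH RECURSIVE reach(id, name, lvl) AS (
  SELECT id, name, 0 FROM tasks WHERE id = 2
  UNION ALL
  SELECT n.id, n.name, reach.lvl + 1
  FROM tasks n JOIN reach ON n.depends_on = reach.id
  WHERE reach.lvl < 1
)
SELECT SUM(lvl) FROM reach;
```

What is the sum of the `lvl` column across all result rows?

1

Base: id=2 (test) at lvl 0.
Iteration 1: rows with depends_on in {2} -> notify (id 5, lvl 1).
Iteration 2: lvl < 1 fails for all current rows; recursion stops.
SUM(lvl) = 0 + 1 = 1.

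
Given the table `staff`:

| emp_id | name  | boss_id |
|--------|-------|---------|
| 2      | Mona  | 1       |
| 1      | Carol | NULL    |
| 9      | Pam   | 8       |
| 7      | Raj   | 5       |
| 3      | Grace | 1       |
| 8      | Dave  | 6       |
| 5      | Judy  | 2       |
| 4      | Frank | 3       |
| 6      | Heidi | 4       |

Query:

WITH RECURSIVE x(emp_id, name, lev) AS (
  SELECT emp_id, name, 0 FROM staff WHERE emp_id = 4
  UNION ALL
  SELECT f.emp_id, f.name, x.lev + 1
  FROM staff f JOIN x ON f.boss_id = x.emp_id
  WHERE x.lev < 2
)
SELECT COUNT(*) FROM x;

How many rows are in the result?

Base: emp_id=4 (Frank) at lev 0.
Iteration 1: rows with boss_id in {4} -> Heidi (id 6, lev 1).
Iteration 2: rows with boss_id in {6} -> Dave (id 8, lev 2).
Iteration 3: lev < 2 fails for all current rows; recursion stops.
Total rows emitted: 3.

3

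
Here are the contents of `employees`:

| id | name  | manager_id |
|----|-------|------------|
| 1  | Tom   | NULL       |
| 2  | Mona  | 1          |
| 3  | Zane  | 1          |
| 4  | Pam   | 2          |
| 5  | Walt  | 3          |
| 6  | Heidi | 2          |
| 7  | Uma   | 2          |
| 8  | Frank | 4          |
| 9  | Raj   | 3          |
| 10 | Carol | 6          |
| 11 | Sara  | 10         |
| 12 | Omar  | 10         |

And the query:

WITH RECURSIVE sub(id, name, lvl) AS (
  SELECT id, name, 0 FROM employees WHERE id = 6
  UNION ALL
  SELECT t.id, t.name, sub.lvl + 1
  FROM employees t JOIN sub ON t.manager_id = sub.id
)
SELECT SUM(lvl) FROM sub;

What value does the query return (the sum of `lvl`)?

5

Base: id=6 (Heidi) at lvl 0.
Iteration 1: rows with manager_id in {6} -> Carol (id 10, lvl 1).
Iteration 2: rows with manager_id in {10} -> Sara (id 11, lvl 2), Omar (id 12, lvl 2).
Iteration 3: no rows with manager_id in {11,12}; recursion stops.
SUM(lvl) = 0 + 1 + 2 + 2 = 5.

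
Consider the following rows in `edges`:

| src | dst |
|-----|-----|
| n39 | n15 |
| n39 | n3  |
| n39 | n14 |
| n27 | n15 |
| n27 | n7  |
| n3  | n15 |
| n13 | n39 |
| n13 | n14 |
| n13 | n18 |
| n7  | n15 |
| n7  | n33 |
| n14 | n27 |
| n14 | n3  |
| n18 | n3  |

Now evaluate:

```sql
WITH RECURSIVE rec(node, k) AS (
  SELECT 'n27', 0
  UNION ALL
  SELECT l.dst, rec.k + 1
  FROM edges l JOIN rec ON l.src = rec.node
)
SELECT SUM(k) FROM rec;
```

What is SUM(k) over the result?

Base: (n27, k=0).
Iteration 1: edges from {n27} -> (n15, k=1), (n7, k=1).
Iteration 2: edges from {n15,n7} -> (n15, k=2), (n33, k=2).
Iteration 3: no outgoing edges from {n15,n33}; recursion stops.
SUM(k) = 0 + 1 + 1 + 2 + 2 = 6.

6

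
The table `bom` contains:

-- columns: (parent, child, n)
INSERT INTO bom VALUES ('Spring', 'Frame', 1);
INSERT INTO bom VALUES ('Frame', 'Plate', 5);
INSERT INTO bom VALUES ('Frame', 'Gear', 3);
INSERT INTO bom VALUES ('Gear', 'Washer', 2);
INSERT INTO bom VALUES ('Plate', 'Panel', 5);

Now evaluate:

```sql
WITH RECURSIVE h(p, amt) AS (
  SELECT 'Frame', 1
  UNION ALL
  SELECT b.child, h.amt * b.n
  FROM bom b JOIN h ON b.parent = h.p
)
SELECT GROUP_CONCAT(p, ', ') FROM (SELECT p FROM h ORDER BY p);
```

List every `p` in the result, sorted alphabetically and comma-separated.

Base: (Frame, amt=1).
Iteration 1: components of {Frame} -> Gear = 1*3 = 3, Plate = 1*5 = 5.
Iteration 2: components of {Gear,Plate} -> Panel = 5*5 = 25, Washer = 3*2 = 6.
Iteration 3: no further components; recursion stops.

Frame, Gear, Panel, Plate, Washer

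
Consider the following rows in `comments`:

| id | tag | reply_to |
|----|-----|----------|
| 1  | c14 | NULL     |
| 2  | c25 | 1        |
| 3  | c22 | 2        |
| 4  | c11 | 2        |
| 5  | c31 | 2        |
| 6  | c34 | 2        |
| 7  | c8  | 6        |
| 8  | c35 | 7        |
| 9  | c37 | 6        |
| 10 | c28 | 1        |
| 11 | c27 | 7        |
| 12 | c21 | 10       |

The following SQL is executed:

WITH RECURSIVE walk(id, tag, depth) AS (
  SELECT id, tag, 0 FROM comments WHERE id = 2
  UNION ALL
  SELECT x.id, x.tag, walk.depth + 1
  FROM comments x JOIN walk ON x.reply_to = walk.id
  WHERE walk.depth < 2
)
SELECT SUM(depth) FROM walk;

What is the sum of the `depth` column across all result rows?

8

Base: id=2 (c25) at depth 0.
Iteration 1: rows with reply_to in {2} -> c22 (id 3, depth 1), c11 (id 4, depth 1), c31 (id 5, depth 1), c34 (id 6, depth 1).
Iteration 2: rows with reply_to in {3,4,5,6} -> c8 (id 7, depth 2), c37 (id 9, depth 2).
Iteration 3: depth < 2 fails for all current rows; recursion stops.
SUM(depth) = 0 + 1 + 1 + 1 + 1 + 2 + 2 = 8.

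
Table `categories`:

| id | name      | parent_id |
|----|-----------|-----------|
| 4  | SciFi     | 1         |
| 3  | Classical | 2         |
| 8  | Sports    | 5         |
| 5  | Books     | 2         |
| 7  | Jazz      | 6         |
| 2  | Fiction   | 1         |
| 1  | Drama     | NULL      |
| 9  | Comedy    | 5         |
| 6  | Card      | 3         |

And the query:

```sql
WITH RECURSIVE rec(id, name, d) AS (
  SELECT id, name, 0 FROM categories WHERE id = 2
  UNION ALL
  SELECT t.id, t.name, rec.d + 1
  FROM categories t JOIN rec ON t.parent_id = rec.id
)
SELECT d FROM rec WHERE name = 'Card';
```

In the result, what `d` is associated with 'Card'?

2

Base: id=2 (Fiction) at d 0.
Iteration 1: rows with parent_id in {2} -> Classical (id 3, d 1), Books (id 5, d 1).
Iteration 2: rows with parent_id in {3,5} -> Card (id 6, d 2), Sports (id 8, d 2), Comedy (id 9, d 2).
Iteration 3: rows with parent_id in {6,8,9} -> Jazz (id 7, d 3).
Iteration 4: no rows with parent_id in {7}; recursion stops.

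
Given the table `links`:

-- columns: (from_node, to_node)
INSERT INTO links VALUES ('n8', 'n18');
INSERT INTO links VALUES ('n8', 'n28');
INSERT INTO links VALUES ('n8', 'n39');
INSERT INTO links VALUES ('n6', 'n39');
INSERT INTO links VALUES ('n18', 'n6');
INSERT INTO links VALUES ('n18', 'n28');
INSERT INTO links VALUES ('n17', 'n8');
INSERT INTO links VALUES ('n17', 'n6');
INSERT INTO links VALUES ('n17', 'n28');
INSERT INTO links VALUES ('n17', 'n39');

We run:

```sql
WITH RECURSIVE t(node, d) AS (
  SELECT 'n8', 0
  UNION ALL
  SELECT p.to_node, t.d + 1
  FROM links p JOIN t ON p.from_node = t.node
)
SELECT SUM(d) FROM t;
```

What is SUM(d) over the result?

Base: (n8, d=0).
Iteration 1: edges from {n8} -> (n18, d=1), (n28, d=1), (n39, d=1).
Iteration 2: edges from {n18,n28,n39} -> (n28, d=2), (n6, d=2).
Iteration 3: edges from {n28,n6} -> (n39, d=3).
Iteration 4: no outgoing edges from {n39}; recursion stops.
SUM(d) = 0 + 1 + 1 + 1 + 2 + 2 + 3 = 10.

10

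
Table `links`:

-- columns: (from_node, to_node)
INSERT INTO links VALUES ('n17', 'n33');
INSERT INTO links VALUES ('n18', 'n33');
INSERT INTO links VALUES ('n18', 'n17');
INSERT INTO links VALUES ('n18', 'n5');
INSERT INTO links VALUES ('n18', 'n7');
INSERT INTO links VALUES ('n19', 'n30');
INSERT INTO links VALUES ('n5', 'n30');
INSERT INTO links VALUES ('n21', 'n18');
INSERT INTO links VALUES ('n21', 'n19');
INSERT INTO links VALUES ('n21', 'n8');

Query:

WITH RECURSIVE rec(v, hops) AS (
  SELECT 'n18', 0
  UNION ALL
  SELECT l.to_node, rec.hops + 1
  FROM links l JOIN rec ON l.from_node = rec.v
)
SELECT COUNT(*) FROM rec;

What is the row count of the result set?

7

Base: (n18, hops=0).
Iteration 1: edges from {n18} -> (n17, hops=1), (n33, hops=1), (n5, hops=1), (n7, hops=1).
Iteration 2: edges from {n17,n33,n5,n7} -> (n30, hops=2), (n33, hops=2).
Iteration 3: no outgoing edges from {n30,n33}; recursion stops.
Total rows emitted: 7.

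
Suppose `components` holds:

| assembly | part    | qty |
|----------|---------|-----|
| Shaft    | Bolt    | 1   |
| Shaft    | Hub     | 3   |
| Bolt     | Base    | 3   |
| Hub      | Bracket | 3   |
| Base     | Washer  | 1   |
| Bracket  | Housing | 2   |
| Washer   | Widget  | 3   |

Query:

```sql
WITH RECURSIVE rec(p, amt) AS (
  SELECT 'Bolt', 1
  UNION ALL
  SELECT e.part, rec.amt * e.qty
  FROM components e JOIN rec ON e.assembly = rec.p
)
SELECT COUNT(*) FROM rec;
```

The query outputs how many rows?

4

Base: (Bolt, amt=1).
Iteration 1: components of {Bolt} -> Base = 1*3 = 3.
Iteration 2: components of {Base} -> Washer = 3*1 = 3.
Iteration 3: components of {Washer} -> Widget = 3*3 = 9.
Iteration 4: no further components; recursion stops.
Total rows emitted: 4.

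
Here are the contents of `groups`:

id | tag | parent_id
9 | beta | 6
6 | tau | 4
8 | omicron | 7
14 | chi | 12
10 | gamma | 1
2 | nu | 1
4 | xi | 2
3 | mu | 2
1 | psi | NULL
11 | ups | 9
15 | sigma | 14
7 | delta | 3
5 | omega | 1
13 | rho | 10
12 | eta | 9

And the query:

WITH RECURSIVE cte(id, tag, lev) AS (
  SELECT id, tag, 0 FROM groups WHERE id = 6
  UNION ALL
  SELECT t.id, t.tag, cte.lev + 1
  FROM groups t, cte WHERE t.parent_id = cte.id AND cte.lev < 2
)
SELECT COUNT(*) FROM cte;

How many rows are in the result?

Base: id=6 (tau) at lev 0.
Iteration 1: rows with parent_id in {6} -> beta (id 9, lev 1).
Iteration 2: rows with parent_id in {9} -> ups (id 11, lev 2), eta (id 12, lev 2).
Iteration 3: lev < 2 fails for all current rows; recursion stops.
Total rows emitted: 4.

4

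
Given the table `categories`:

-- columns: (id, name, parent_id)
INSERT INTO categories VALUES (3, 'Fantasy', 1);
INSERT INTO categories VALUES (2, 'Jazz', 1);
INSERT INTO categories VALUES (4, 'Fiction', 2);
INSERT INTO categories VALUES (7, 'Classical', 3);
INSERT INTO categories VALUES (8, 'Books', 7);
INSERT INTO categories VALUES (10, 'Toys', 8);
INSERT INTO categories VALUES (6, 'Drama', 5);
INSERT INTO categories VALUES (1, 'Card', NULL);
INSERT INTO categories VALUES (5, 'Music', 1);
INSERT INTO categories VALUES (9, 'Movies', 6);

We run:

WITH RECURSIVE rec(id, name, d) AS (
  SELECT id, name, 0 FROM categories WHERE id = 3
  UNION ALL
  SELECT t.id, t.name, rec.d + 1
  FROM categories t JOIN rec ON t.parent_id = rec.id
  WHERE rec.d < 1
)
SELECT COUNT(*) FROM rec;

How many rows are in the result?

2

Base: id=3 (Fantasy) at d 0.
Iteration 1: rows with parent_id in {3} -> Classical (id 7, d 1).
Iteration 2: d < 1 fails for all current rows; recursion stops.
Total rows emitted: 2.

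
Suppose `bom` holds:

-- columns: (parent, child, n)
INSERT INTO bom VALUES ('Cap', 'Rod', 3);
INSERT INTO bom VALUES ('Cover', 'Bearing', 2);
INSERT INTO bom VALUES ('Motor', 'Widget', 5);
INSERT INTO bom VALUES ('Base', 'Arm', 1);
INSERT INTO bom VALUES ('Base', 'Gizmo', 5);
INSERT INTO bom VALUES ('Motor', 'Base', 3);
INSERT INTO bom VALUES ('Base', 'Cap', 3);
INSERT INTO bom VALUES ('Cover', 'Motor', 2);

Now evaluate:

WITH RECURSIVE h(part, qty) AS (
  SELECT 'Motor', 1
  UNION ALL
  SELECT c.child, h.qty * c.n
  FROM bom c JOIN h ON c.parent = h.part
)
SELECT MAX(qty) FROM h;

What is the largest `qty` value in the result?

Base: (Motor, qty=1).
Iteration 1: components of {Motor} -> Base = 1*3 = 3, Widget = 1*5 = 5.
Iteration 2: components of {Base,Widget} -> Arm = 3*1 = 3, Cap = 3*3 = 9, Gizmo = 3*5 = 15.
Iteration 3: components of {Arm,Cap,Gizmo} -> Rod = 9*3 = 27.
Iteration 4: no further components; recursion stops.
qty values: 1, 3, 5, 9, 15, 3, 27; the maximum is 27.

27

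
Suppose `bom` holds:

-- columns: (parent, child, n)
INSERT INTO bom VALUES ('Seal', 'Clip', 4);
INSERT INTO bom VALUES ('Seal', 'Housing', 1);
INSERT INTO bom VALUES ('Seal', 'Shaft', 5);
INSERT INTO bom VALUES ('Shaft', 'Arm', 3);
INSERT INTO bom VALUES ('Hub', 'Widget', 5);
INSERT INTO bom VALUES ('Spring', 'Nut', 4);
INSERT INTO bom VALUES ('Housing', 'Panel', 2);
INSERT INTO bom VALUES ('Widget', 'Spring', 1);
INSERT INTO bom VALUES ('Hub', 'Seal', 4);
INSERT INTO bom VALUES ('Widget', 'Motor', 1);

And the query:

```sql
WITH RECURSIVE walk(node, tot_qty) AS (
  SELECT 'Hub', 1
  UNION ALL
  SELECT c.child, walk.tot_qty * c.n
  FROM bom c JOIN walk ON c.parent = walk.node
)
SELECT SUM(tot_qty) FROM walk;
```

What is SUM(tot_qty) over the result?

Base: (Hub, tot_qty=1).
Iteration 1: components of {Hub} -> Seal = 1*4 = 4, Widget = 1*5 = 5.
Iteration 2: components of {Seal,Widget} -> Clip = 4*4 = 16, Housing = 4*1 = 4, Motor = 5*1 = 5, Shaft = 4*5 = 20, Spring = 5*1 = 5.
Iteration 3: components of {Clip,Housing,Motor,Shaft,Spring} -> Arm = 20*3 = 60, Nut = 5*4 = 20, Panel = 4*2 = 8.
Iteration 4: no further components; recursion stops.
SUM(tot_qty) = 1 + 4 + 5 + 4 + 16 + 20 + 5 + 5 + 8 + 60 + 20 = 148.

148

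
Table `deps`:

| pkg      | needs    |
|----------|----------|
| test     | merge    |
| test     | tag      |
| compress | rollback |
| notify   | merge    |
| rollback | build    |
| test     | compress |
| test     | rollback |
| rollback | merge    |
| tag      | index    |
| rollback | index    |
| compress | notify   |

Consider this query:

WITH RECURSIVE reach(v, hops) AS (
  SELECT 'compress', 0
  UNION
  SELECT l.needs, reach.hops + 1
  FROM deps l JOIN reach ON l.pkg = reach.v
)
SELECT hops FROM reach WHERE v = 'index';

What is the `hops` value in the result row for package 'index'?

2

Base: (compress, hops=0).
Iteration 1: edges from {compress} -> (notify, hops=1), (rollback, hops=1).
Iteration 2: edges from {notify,rollback} -> (build, hops=2), (index, hops=2), (merge, hops=2). [UNION drops 1 duplicate row(s)]
Iteration 3: no outgoing edges from {build,index,merge}; recursion stops.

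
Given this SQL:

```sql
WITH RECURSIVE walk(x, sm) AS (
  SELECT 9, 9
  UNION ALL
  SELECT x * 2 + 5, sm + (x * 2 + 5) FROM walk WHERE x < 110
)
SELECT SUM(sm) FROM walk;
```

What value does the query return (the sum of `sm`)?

Base: x=9, sm=9.
Iteration 1: 9 < 110 holds -> x = 9 * 2 + 5 = 23, sm = 9 + 23 = 32.
Iteration 2: 23 < 110 holds -> x = 23 * 2 + 5 = 51, sm = 32 + 51 = 83.
Iteration 3: 51 < 110 holds -> x = 51 * 2 + 5 = 107, sm = 83 + 107 = 190.
Iteration 4: 107 < 110 holds -> x = 107 * 2 + 5 = 219, sm = 190 + 219 = 409.
Iteration 5: 219 < 110 fails; recursion stops.
SUM(sm) = 9 + 32 + 83 + 190 + 409 = 723.

723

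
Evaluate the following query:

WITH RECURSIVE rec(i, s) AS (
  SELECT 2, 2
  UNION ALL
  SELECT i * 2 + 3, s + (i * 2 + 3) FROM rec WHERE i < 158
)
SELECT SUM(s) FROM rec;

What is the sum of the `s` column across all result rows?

1151

Base: i=2, s=2.
Iteration 1: 2 < 158 holds -> i = 2 * 2 + 3 = 7, s = 2 + 7 = 9.
Iteration 2: 7 < 158 holds -> i = 7 * 2 + 3 = 17, s = 9 + 17 = 26.
Iteration 3: 17 < 158 holds -> i = 17 * 2 + 3 = 37, s = 26 + 37 = 63.
Iteration 4: 37 < 158 holds -> i = 37 * 2 + 3 = 77, s = 63 + 77 = 140.
Iteration 5: 77 < 158 holds -> i = 77 * 2 + 3 = 157, s = 140 + 157 = 297.
Iteration 6: 157 < 158 holds -> i = 157 * 2 + 3 = 317, s = 297 + 317 = 614.
Iteration 7: 317 < 158 fails; recursion stops.
SUM(s) = 2 + 9 + 26 + 63 + 140 + 297 + 614 = 1151.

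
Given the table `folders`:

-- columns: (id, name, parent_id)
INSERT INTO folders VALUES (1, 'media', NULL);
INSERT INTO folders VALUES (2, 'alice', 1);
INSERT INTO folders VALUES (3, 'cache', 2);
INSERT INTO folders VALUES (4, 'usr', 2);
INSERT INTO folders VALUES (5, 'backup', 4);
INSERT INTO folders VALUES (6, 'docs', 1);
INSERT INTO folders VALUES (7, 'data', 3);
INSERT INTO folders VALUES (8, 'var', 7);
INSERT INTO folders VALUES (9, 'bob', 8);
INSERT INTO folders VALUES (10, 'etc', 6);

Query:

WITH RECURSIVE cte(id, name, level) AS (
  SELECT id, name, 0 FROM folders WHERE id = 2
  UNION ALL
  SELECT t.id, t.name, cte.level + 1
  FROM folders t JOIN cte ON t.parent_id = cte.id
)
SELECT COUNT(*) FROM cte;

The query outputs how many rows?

Base: id=2 (alice) at level 0.
Iteration 1: rows with parent_id in {2} -> cache (id 3, level 1), usr (id 4, level 1).
Iteration 2: rows with parent_id in {3,4} -> backup (id 5, level 2), data (id 7, level 2).
Iteration 3: rows with parent_id in {5,7} -> var (id 8, level 3).
Iteration 4: rows with parent_id in {8} -> bob (id 9, level 4).
Iteration 5: no rows with parent_id in {9}; recursion stops.
Total rows emitted: 7.

7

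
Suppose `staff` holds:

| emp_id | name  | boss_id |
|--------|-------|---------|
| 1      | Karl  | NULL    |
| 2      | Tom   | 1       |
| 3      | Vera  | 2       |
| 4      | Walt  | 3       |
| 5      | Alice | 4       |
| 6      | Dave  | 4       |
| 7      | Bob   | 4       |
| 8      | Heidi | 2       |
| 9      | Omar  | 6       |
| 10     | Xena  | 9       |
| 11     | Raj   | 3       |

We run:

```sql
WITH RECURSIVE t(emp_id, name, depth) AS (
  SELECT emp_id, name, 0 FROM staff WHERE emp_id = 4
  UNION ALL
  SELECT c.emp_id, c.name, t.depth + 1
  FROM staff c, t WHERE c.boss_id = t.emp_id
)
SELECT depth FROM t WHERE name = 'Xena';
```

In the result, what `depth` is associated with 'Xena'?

Base: emp_id=4 (Walt) at depth 0.
Iteration 1: rows with boss_id in {4} -> Alice (id 5, depth 1), Dave (id 6, depth 1), Bob (id 7, depth 1).
Iteration 2: rows with boss_id in {5,6,7} -> Omar (id 9, depth 2).
Iteration 3: rows with boss_id in {9} -> Xena (id 10, depth 3).
Iteration 4: no rows with boss_id in {10}; recursion stops.

3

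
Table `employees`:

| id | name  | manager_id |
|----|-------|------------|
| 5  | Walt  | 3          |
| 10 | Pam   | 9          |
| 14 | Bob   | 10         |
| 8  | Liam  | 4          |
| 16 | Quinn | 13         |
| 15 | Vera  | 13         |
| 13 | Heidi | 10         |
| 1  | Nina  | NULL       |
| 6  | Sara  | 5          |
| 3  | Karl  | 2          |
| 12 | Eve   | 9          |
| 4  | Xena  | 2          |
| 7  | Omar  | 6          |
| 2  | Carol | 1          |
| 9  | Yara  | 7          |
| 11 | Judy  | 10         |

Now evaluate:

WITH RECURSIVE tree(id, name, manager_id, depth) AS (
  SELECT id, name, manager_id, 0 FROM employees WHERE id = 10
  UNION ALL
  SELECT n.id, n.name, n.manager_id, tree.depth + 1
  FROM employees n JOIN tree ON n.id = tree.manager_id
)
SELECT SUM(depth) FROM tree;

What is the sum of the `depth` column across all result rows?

28

Base: id=10 (Pam), manager_id=9, depth 0.
Iteration 1: join on id=9 -> Yara (id 9, manager_id=7, depth 1).
Iteration 2: join on id=7 -> Omar (id 7, manager_id=6, depth 2).
Iteration 3: join on id=6 -> Sara (id 6, manager_id=5, depth 3).
Iteration 4: join on id=5 -> Walt (id 5, manager_id=3, depth 4).
Iteration 5: join on id=3 -> Karl (id 3, manager_id=2, depth 5).
Iteration 6: join on id=2 -> Carol (id 2, manager_id=1, depth 6).
Iteration 7: join on id=1 -> Nina (id 1, manager_id=NULL, depth 7).
Iteration 8: manager_id is NULL; no match; recursion stops.
SUM(depth) = 0 + 1 + 2 + 3 + 4 + 5 + 6 + 7 = 28.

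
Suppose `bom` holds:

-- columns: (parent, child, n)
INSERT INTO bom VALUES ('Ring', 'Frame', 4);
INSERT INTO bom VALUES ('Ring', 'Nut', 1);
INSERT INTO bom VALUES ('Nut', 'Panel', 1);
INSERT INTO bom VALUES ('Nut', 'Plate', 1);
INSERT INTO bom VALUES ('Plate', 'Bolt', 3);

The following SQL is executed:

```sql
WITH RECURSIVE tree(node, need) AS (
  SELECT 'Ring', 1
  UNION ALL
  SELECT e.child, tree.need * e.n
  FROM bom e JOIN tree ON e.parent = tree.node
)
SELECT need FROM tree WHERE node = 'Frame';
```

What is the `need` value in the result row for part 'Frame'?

4

Base: (Ring, need=1).
Iteration 1: components of {Ring} -> Frame = 1*4 = 4, Nut = 1*1 = 1.
Iteration 2: components of {Frame,Nut} -> Panel = 1*1 = 1, Plate = 1*1 = 1.
Iteration 3: components of {Panel,Plate} -> Bolt = 1*3 = 3.
Iteration 4: no further components; recursion stops.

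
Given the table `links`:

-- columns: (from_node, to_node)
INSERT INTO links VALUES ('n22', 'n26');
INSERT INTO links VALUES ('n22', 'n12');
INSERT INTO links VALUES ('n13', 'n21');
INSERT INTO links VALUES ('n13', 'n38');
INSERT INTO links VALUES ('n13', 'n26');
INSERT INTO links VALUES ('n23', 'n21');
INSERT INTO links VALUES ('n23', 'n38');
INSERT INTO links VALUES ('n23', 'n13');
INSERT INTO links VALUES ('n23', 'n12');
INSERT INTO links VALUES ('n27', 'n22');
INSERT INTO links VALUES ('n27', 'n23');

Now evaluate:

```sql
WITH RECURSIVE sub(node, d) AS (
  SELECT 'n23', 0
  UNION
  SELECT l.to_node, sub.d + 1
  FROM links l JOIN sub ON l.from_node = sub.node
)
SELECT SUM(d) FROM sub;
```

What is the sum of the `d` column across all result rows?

10

Base: (n23, d=0).
Iteration 1: edges from {n23} -> (n12, d=1), (n13, d=1), (n21, d=1), (n38, d=1).
Iteration 2: edges from {n12,n13,n21,n38} -> (n21, d=2), (n26, d=2), (n38, d=2).
Iteration 3: no outgoing edges from {n21,n26,n38}; recursion stops.
SUM(d) = 0 + 1 + 1 + 1 + 1 + 2 + 2 + 2 = 10.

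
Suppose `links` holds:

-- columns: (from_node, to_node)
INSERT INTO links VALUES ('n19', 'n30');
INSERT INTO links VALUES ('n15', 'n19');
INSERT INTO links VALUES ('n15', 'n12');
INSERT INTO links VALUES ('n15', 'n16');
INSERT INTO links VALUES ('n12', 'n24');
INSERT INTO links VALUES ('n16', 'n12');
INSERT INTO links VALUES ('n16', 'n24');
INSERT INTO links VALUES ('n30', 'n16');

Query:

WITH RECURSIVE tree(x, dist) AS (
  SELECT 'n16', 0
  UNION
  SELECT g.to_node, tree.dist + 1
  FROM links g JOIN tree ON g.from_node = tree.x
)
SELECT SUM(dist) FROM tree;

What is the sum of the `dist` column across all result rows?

4

Base: (n16, dist=0).
Iteration 1: edges from {n16} -> (n12, dist=1), (n24, dist=1).
Iteration 2: edges from {n12,n24} -> (n24, dist=2).
Iteration 3: no outgoing edges from {n24}; recursion stops.
SUM(dist) = 0 + 1 + 1 + 2 = 4.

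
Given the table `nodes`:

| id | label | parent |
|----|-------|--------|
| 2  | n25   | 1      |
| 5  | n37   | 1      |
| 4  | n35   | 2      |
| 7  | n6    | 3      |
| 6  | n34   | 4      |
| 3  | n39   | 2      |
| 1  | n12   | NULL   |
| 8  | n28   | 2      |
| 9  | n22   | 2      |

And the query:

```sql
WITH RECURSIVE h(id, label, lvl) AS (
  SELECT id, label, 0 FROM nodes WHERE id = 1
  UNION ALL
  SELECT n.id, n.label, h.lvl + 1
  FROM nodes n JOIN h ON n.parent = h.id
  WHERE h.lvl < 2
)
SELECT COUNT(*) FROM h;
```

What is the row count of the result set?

7

Base: id=1 (n12) at lvl 0.
Iteration 1: rows with parent in {1} -> n25 (id 2, lvl 1), n37 (id 5, lvl 1).
Iteration 2: rows with parent in {2,5} -> n39 (id 3, lvl 2), n35 (id 4, lvl 2), n28 (id 8, lvl 2), n22 (id 9, lvl 2).
Iteration 3: lvl < 2 fails for all current rows; recursion stops.
Total rows emitted: 7.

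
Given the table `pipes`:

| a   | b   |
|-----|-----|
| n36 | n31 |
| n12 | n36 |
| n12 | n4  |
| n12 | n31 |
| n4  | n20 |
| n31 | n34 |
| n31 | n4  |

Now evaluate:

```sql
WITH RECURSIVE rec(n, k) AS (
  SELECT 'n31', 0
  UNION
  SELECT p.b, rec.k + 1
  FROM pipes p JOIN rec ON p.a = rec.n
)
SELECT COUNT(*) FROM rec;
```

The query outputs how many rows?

Base: (n31, k=0).
Iteration 1: edges from {n31} -> (n34, k=1), (n4, k=1).
Iteration 2: edges from {n34,n4} -> (n20, k=2).
Iteration 3: no outgoing edges from {n20}; recursion stops.
Total rows emitted: 4.

4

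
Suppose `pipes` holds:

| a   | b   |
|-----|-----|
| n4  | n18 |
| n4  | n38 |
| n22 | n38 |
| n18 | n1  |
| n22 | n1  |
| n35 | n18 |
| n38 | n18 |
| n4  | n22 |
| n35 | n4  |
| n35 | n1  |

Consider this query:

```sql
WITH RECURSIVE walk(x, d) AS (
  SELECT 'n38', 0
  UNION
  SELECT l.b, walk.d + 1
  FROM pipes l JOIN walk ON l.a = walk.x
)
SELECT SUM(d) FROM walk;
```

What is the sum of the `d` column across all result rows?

Base: (n38, d=0).
Iteration 1: edges from {n38} -> (n18, d=1).
Iteration 2: edges from {n18} -> (n1, d=2).
Iteration 3: no outgoing edges from {n1}; recursion stops.
SUM(d) = 0 + 1 + 2 = 3.

3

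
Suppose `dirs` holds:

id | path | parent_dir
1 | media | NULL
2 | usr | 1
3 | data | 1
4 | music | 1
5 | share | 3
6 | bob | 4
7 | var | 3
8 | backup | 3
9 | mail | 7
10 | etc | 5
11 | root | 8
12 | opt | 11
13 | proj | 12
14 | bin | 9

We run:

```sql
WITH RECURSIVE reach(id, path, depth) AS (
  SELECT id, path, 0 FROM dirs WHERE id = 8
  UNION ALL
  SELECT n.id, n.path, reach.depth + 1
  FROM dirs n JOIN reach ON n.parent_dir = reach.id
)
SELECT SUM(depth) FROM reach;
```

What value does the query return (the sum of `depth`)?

6

Base: id=8 (backup) at depth 0.
Iteration 1: rows with parent_dir in {8} -> root (id 11, depth 1).
Iteration 2: rows with parent_dir in {11} -> opt (id 12, depth 2).
Iteration 3: rows with parent_dir in {12} -> proj (id 13, depth 3).
Iteration 4: no rows with parent_dir in {13}; recursion stops.
SUM(depth) = 0 + 1 + 2 + 3 = 6.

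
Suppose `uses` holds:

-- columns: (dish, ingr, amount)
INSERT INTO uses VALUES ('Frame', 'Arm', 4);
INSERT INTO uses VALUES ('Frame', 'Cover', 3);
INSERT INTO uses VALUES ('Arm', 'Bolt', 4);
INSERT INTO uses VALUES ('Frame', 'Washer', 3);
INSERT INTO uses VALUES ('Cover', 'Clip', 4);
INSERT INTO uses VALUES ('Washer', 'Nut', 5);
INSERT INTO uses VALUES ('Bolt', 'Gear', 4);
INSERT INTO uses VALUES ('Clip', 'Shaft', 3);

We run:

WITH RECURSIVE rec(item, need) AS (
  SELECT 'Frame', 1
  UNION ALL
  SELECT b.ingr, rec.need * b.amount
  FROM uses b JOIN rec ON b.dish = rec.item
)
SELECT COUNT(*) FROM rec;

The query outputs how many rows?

Base: (Frame, need=1).
Iteration 1: components of {Frame} -> Arm = 1*4 = 4, Cover = 1*3 = 3, Washer = 1*3 = 3.
Iteration 2: components of {Arm,Cover,Washer} -> Bolt = 4*4 = 16, Clip = 3*4 = 12, Nut = 3*5 = 15.
Iteration 3: components of {Bolt,Clip,Nut} -> Gear = 16*4 = 64, Shaft = 12*3 = 36.
Iteration 4: no further components; recursion stops.
Total rows emitted: 9.

9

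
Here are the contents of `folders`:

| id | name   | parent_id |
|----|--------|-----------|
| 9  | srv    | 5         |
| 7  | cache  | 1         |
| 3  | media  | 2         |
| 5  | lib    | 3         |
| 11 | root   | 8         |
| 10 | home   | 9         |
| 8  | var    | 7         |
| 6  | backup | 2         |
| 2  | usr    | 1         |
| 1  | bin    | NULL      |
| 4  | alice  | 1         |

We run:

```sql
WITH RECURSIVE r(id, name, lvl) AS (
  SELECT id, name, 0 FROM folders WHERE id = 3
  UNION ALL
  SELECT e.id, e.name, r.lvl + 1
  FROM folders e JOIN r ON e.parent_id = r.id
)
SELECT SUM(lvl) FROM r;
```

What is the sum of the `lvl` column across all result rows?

Base: id=3 (media) at lvl 0.
Iteration 1: rows with parent_id in {3} -> lib (id 5, lvl 1).
Iteration 2: rows with parent_id in {5} -> srv (id 9, lvl 2).
Iteration 3: rows with parent_id in {9} -> home (id 10, lvl 3).
Iteration 4: no rows with parent_id in {10}; recursion stops.
SUM(lvl) = 0 + 1 + 2 + 3 = 6.

6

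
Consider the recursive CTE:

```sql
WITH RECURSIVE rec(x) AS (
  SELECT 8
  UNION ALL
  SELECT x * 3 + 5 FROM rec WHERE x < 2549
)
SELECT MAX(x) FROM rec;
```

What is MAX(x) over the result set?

2549

Base: x=8.
Iteration 1: 8 < 2549 holds -> x = 8 * 3 + 5 = 29.
Iteration 2: 29 < 2549 holds -> x = 29 * 3 + 5 = 92.
Iteration 3: 92 < 2549 holds -> x = 92 * 3 + 5 = 281.
Iteration 4: 281 < 2549 holds -> x = 281 * 3 + 5 = 848.
Iteration 5: 848 < 2549 holds -> x = 848 * 3 + 5 = 2549.
Iteration 6: 2549 < 2549 fails; recursion stops.
x values: 8, 29, 92, 281, 848, 2549; the maximum is 2549.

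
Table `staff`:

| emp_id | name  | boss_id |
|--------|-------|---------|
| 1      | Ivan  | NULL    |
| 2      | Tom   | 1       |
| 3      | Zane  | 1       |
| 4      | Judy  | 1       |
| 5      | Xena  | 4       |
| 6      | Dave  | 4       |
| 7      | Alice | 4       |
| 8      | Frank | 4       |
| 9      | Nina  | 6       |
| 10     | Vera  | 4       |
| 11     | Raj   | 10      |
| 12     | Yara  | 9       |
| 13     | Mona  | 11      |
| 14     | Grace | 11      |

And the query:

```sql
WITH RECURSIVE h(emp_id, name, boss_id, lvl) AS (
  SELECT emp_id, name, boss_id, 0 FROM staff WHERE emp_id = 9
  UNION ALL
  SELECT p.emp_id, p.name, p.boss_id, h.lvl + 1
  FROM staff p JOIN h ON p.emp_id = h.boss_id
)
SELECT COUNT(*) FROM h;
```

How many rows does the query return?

4

Base: emp_id=9 (Nina), boss_id=6, lvl 0.
Iteration 1: join on emp_id=6 -> Dave (id 6, boss_id=4, lvl 1).
Iteration 2: join on emp_id=4 -> Judy (id 4, boss_id=1, lvl 2).
Iteration 3: join on emp_id=1 -> Ivan (id 1, boss_id=NULL, lvl 3).
Iteration 4: boss_id is NULL; no match; recursion stops.
Total rows emitted: 4.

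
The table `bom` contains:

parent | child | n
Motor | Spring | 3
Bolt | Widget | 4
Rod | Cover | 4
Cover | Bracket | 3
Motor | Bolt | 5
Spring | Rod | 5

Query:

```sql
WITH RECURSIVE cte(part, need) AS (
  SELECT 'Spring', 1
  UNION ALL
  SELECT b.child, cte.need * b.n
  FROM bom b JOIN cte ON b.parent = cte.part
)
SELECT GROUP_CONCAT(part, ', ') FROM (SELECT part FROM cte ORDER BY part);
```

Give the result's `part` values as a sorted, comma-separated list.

Bracket, Cover, Rod, Spring

Base: (Spring, need=1).
Iteration 1: components of {Spring} -> Rod = 1*5 = 5.
Iteration 2: components of {Rod} -> Cover = 5*4 = 20.
Iteration 3: components of {Cover} -> Bracket = 20*3 = 60.
Iteration 4: no further components; recursion stops.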